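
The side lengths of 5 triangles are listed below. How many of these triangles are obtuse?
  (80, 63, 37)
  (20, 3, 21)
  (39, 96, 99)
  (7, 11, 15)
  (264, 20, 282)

(80,63,37): 37²+63² = 5338 < 6400 = 80² → obtuse
(20,3,21): 3²+20² = 409 < 441 = 21² → obtuse
(39,96,99): 39²+96² = 10737 > 9801 = 99² → acute
(7,11,15): 7²+11² = 170 < 225 = 15² → obtuse
(264,20,282): 20²+264² = 70096 < 79524 = 282² → obtuse
4 of the 5 are obtuse.

4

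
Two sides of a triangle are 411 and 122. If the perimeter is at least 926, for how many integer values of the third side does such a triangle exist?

Triangle inequality: 289 < x < 533. Perimeter ≥ 926 gives x ≥ 926 − 411 − 122 = 393.
So 393 ≤ x < 533; integers 393 through 532: 140 values.

140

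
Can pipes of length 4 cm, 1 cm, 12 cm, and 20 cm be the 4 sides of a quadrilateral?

For a quadrilateral, each side must be shorter than the sum of the others.
Here the longest side is 20, but the remaining 3 sides sum to only 17.

No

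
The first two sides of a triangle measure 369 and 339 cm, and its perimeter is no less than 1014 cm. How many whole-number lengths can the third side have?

402

Triangle inequality: 30 < x < 708. Perimeter ≥ 1014 gives x ≥ 1014 − 369 − 339 = 306.
So 306 ≤ x < 708; integers 306 through 707: 402 values.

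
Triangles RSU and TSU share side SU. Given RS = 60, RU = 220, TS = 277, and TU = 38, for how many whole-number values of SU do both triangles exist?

From triangle RSU: 160 < SU < 280.
From triangle TSU: 239 < SU < 315.
Intersection: 239 < SU < 280, so integers 240 through 279: 40 values.

40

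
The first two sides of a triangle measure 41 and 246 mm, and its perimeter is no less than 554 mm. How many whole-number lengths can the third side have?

Triangle inequality: 205 < x < 287. Perimeter ≥ 554 gives x ≥ 554 − 41 − 246 = 267.
So 267 ≤ x < 287; integers 267 through 286: 20 values.

20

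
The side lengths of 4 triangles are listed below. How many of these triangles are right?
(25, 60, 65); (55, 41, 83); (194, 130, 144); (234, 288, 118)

2

(25,60,65): 25²+60² = 4225 = 65² → right
(55,41,83): 41²+55² = 4706 < 6889 = 83² → obtuse
(194,130,144): 130²+144² = 37636 = 194² → right
(234,288,118): 118²+234² = 68680 < 82944 = 288² → obtuse
2 of the 4 are right.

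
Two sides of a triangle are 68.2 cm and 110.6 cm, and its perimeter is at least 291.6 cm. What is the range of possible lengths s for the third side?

112.8 ≤ s < 178.8

Triangle inequality alone gives 42.4 < s < 178.8.
The perimeter condition gives s ≥ 291.6 − 68.2 − 110.6 = 112.8.
Intersecting the two: 112.8 ≤ s < 178.8.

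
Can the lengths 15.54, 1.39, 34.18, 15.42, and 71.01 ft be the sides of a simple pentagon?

For a pentagon, each side must be shorter than the sum of the others.
Here the longest side is 71.01, but the remaining 4 sides sum to only 66.53.

No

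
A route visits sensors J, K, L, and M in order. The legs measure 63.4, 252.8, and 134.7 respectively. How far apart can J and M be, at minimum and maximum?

The maximum is all hops collinear in one direction: 63.4 + 252.8 + 134.7 = 450.9.
The longest hop is 252.8; the others sum to 198.1. Folding the others back against it leaves at least 252.8 − 198.1 = 54.7.

54.7 ≤ JM ≤ 450.9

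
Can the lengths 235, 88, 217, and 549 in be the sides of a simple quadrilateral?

No

For a quadrilateral, each side must be shorter than the sum of the others.
Here the longest side is 549, but the remaining 3 sides sum to only 540.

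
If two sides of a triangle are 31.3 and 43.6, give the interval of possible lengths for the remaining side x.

By the triangle inequality, x must be less than 31.3 + 43.6 = 74.9 and greater than |31.3 − 43.6| = 12.3.

12.3 < x < 74.9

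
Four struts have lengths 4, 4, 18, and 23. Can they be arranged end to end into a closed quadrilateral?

Yes

A quadrilateral exists iff every side is shorter than the sum of the others — equivalently, the longest side is less than the sum of the rest.
Longest side 23 < 26 (sum of the remaining 3), so yes.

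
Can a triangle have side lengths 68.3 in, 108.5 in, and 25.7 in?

No

The longest side is 108.5, but the other two sum to only 94.0.
94.0 < 108.5, so the triangle inequality fails.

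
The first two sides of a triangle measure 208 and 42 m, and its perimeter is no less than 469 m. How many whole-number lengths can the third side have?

31

Triangle inequality: 166 < x < 250. Perimeter ≥ 469 gives x ≥ 469 − 208 − 42 = 219.
So 219 ≤ x < 250; integers 219 through 249: 31 values.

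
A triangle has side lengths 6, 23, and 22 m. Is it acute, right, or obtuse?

Compare the square of the longest side to the sum of squares of the other two: 6² + 22² = 520 < 529 = 23².

obtuse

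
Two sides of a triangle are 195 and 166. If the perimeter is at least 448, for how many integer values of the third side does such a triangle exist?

274

Triangle inequality: 29 < x < 361. Perimeter ≥ 448 gives x ≥ 448 − 195 − 166 = 87.
So 87 ≤ x < 361; integers 87 through 360: 274 values.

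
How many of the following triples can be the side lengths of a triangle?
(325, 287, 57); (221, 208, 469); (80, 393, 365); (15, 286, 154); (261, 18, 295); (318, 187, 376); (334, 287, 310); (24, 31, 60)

4

(57,287,325): 57+287 > 325 → valid
(208,221,469): 208+221 ≤ 469 → not valid
(80,365,393): 80+365 > 393 → valid
(15,154,286): 15+154 ≤ 286 → not valid
(18,261,295): 18+261 ≤ 295 → not valid
(187,318,376): 187+318 > 376 → valid
(287,310,334): 287+310 > 334 → valid
(24,31,60): 24+31 ≤ 60 → not valid
4 of the 8 triples form a triangle.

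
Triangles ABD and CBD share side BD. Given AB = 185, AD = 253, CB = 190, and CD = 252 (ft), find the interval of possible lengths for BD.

From triangle ABD: |185 − 253| < BD < 185 + 253, i.e. 68 < BD < 438.
From triangle CBD: 62 < BD < 442.
Both must hold, so BD lies in the intersection.

68 < BD < 438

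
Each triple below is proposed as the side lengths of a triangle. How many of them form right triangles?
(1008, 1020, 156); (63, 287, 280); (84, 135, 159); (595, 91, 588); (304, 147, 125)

4

(1008,1020,156): 156²+1008² = 1040400 = 1020² → right
(63,287,280): 63²+280² = 82369 = 287² → right
(84,135,159): 84²+135² = 25281 = 159² → right
(595,91,588): 91²+588² = 354025 = 595² → right
(304,147,125): 125+147 ≤ 304, not a triangle
4 of the 5 are right.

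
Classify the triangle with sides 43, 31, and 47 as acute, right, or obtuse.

Compare the square of the longest side to the sum of squares of the other two: 31² + 43² = 2810 > 2209 = 47².

acute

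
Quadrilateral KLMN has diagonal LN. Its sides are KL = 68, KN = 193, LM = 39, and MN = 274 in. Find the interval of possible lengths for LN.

235 < LN < 261

From triangle KLN: |68 − 193| < LN < 68 + 193, i.e. 125 < LN < 261.
From triangle MLN: 235 < LN < 313.
Both must hold, so LN lies in the intersection.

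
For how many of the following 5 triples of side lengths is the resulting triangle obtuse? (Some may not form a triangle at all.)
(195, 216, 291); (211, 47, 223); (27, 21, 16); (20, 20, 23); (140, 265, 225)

2

(195,216,291): 195²+216² = 84681 = 291² → right
(211,47,223): 47²+211² = 46730 < 49729 = 223² → obtuse
(27,21,16): 16²+21² = 697 < 729 = 27² → obtuse
(20,20,23): 20²+20² = 800 > 529 = 23² → acute
(140,265,225): 140²+225² = 70225 = 265² → right
2 of the 5 are obtuse.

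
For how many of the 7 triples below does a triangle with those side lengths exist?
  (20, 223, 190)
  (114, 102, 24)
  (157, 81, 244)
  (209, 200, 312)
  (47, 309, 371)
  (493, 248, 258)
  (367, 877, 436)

3

(20,190,223): 20+190 ≤ 223 → not valid
(24,102,114): 24+102 > 114 → valid
(81,157,244): 81+157 ≤ 244 → not valid
(200,209,312): 200+209 > 312 → valid
(47,309,371): 47+309 ≤ 371 → not valid
(248,258,493): 248+258 > 493 → valid
(367,436,877): 367+436 ≤ 877 → not valid
3 of the 7 triples form a triangle.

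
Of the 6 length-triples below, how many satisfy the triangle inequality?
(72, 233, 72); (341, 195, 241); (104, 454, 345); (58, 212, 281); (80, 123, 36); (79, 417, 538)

1

(72,72,233): 72+72 ≤ 233 → not valid
(195,241,341): 195+241 > 341 → valid
(104,345,454): 104+345 ≤ 454 → not valid
(58,212,281): 58+212 ≤ 281 → not valid
(36,80,123): 36+80 ≤ 123 → not valid
(79,417,538): 79+417 ≤ 538 → not valid
1 of the 6 triples forms a triangle.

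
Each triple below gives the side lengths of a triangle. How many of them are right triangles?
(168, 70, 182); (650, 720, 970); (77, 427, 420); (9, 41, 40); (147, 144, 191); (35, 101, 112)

4

(168,70,182): 70²+168² = 33124 = 182² → right
(650,720,970): 650²+720² = 940900 = 970² → right
(77,427,420): 77²+420² = 182329 = 427² → right
(9,41,40): 9²+40² = 1681 = 41² → right
(147,144,191): 144²+147² = 42345 > 36481 = 191² → acute
(35,101,112): 35²+101² = 11426 < 12544 = 112² → obtuse
4 of the 6 are right.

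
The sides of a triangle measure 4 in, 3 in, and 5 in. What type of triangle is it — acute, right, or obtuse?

Compare the square of the longest side to the sum of squares of the other two: 3² + 4² = 25 = 5².

right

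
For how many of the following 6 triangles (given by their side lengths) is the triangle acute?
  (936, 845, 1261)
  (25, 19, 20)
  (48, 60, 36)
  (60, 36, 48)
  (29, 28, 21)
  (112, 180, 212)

2

(936,845,1261): 845²+936² = 1590121 = 1261² → right
(25,19,20): 19²+20² = 761 > 625 = 25² → acute
(48,60,36): 36²+48² = 3600 = 60² → right
(60,36,48): 36²+48² = 3600 = 60² → right
(29,28,21): 21²+28² = 1225 > 841 = 29² → acute
(112,180,212): 112²+180² = 44944 = 212² → right
2 of the 6 are acute.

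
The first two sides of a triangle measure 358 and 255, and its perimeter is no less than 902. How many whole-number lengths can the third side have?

324

Triangle inequality: 103 < x < 613. Perimeter ≥ 902 gives x ≥ 902 − 358 − 255 = 289.
So 289 ≤ x < 613; integers 289 through 612: 324 values.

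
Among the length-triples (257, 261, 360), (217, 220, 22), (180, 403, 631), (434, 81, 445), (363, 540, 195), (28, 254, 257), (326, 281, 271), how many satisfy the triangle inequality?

6

(257,261,360): 257+261 > 360 → valid
(22,217,220): 22+217 > 220 → valid
(180,403,631): 180+403 ≤ 631 → not valid
(81,434,445): 81+434 > 445 → valid
(195,363,540): 195+363 > 540 → valid
(28,254,257): 28+254 > 257 → valid
(271,281,326): 271+281 > 326 → valid
6 of the 7 triples form a triangle.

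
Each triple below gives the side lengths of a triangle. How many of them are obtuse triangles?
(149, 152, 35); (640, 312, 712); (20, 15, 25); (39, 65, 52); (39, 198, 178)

1

(149,152,35): 35²+149² = 23426 > 23104 = 152² → acute
(640,312,712): 312²+640² = 506944 = 712² → right
(20,15,25): 15²+20² = 625 = 25² → right
(39,65,52): 39²+52² = 4225 = 65² → right
(39,198,178): 39²+178² = 33205 < 39204 = 198² → obtuse
1 of the 5 is obtuse.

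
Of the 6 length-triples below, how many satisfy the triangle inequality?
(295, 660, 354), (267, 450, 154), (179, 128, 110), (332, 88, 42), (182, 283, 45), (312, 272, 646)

1

(295,354,660): 295+354 ≤ 660 → not valid
(154,267,450): 154+267 ≤ 450 → not valid
(110,128,179): 110+128 > 179 → valid
(42,88,332): 42+88 ≤ 332 → not valid
(45,182,283): 45+182 ≤ 283 → not valid
(272,312,646): 272+312 ≤ 646 → not valid
1 of the 6 triples forms a triangle.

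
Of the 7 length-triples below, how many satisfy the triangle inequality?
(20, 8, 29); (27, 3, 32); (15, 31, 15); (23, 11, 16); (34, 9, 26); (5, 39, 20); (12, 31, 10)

(8,20,29): 8+20 ≤ 29 → not valid
(3,27,32): 3+27 ≤ 32 → not valid
(15,15,31): 15+15 ≤ 31 → not valid
(11,16,23): 11+16 > 23 → valid
(9,26,34): 9+26 > 34 → valid
(5,20,39): 5+20 ≤ 39 → not valid
(10,12,31): 10+12 ≤ 31 → not valid
2 of the 7 triples form a triangle.

2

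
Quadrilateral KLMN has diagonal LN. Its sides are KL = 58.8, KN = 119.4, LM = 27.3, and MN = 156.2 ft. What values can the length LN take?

128.9 < LN < 178.2

From triangle KLN: |58.8 − 119.4| < LN < 58.8 + 119.4, i.e. 60.6 < LN < 178.2.
From triangle MLN: 128.9 < LN < 183.5.
Both must hold, so LN lies in the intersection.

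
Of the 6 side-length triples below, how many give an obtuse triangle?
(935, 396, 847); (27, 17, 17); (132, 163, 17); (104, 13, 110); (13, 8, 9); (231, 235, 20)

4

(935,396,847): 396²+847² = 874225 = 935² → right
(27,17,17): 17²+17² = 578 < 729 = 27² → obtuse
(132,163,17): 17+132 ≤ 163, not a triangle
(104,13,110): 13²+104² = 10985 < 12100 = 110² → obtuse
(13,8,9): 8²+9² = 145 < 169 = 13² → obtuse
(231,235,20): 20²+231² = 53761 < 55225 = 235² → obtuse
4 of the 6 are obtuse.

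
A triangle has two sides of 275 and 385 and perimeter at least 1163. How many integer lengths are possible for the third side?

157

Triangle inequality: 110 < x < 660. Perimeter ≥ 1163 gives x ≥ 1163 − 275 − 385 = 503.
So 503 ≤ x < 660; integers 503 through 659: 157 values.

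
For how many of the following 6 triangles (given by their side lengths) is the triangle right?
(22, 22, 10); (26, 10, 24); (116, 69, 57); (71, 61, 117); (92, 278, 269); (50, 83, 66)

(22,22,10): 10²+22² = 584 > 484 = 22² → acute
(26,10,24): 10²+24² = 676 = 26² → right
(116,69,57): 57²+69² = 8010 < 13456 = 116² → obtuse
(71,61,117): 61²+71² = 8762 < 13689 = 117² → obtuse
(92,278,269): 92²+269² = 80825 > 77284 = 278² → acute
(50,83,66): 50²+66² = 6856 < 6889 = 83² → obtuse
1 of the 6 is right.

1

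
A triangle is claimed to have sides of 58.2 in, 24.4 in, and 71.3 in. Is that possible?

The longest side is 71.3, and the other two sum to 82.6.
Since 82.6 > 71.3, the triangle inequality holds.

Yes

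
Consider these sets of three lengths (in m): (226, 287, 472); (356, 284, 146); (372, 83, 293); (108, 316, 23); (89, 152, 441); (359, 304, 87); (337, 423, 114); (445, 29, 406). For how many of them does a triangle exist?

5

(226,287,472): 226+287 > 472 → valid
(146,284,356): 146+284 > 356 → valid
(83,293,372): 83+293 > 372 → valid
(23,108,316): 23+108 ≤ 316 → not valid
(89,152,441): 89+152 ≤ 441 → not valid
(87,304,359): 87+304 > 359 → valid
(114,337,423): 114+337 > 423 → valid
(29,406,445): 29+406 ≤ 445 → not valid
5 of the 8 triples form a triangle.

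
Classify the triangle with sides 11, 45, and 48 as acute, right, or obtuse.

Compare the square of the longest side to the sum of squares of the other two: 11² + 45² = 2146 < 2304 = 48².

obtuse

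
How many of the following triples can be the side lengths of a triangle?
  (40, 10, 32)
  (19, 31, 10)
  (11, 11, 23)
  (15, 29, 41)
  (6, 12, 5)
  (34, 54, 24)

(10,32,40): 10+32 > 40 → valid
(10,19,31): 10+19 ≤ 31 → not valid
(11,11,23): 11+11 ≤ 23 → not valid
(15,29,41): 15+29 > 41 → valid
(5,6,12): 5+6 ≤ 12 → not valid
(24,34,54): 24+34 > 54 → valid
3 of the 6 triples form a triangle.

3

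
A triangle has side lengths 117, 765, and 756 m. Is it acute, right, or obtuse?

Compare the square of the longest side to the sum of squares of the other two: 117² + 756² = 585225 = 765².

right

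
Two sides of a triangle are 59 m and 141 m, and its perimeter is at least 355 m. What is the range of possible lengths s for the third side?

Triangle inequality alone gives 82 < s < 200.
The perimeter condition gives s ≥ 355 − 59 − 141 = 155.
Intersecting the two: 155 ≤ s < 200.

155 ≤ s < 200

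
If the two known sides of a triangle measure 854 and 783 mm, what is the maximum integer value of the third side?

1636

The third side must be strictly less than 854 + 783 = 1637.
The largest integer below 1637 is 1636.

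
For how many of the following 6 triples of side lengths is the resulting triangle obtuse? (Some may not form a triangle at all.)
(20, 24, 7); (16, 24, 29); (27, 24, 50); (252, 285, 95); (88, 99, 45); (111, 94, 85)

(20,24,7): 7²+20² = 449 < 576 = 24² → obtuse
(16,24,29): 16²+24² = 832 < 841 = 29² → obtuse
(27,24,50): 24²+27² = 1305 < 2500 = 50² → obtuse
(252,285,95): 95²+252² = 72529 < 81225 = 285² → obtuse
(88,99,45): 45²+88² = 9769 < 9801 = 99² → obtuse
(111,94,85): 85²+94² = 16061 > 12321 = 111² → acute
5 of the 6 are obtuse.

5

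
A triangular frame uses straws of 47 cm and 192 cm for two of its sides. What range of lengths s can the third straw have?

145 < s < 239 (cm)

By the triangle inequality, s must be less than 47 + 192 = 239 and greater than |47 − 192| = 145.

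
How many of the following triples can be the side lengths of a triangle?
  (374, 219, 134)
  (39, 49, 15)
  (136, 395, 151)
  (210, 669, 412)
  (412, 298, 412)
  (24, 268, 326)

(134,219,374): 134+219 ≤ 374 → not valid
(15,39,49): 15+39 > 49 → valid
(136,151,395): 136+151 ≤ 395 → not valid
(210,412,669): 210+412 ≤ 669 → not valid
(298,412,412): 298+412 > 412 → valid
(24,268,326): 24+268 ≤ 326 → not valid
2 of the 6 triples form a triangle.

2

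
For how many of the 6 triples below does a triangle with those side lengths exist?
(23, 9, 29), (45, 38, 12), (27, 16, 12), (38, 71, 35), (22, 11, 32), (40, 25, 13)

5

(9,23,29): 9+23 > 29 → valid
(12,38,45): 12+38 > 45 → valid
(12,16,27): 12+16 > 27 → valid
(35,38,71): 35+38 > 71 → valid
(11,22,32): 11+22 > 32 → valid
(13,25,40): 13+25 ≤ 40 → not valid
5 of the 6 triples form a triangle.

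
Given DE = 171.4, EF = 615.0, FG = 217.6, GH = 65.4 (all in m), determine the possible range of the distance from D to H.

The maximum is all hops collinear in one direction: 171.4 + 615.0 + 217.6 + 65.4 = 1069.4.
The longest hop is 615.0; the others sum to 454.4. Folding the others back against it leaves at least 615.0 − 454.4 = 160.6.

160.6 ≤ DH ≤ 1069.4 m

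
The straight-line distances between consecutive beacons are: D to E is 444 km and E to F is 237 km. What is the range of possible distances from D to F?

207 ≤ DF ≤ 681 km

By the triangle inequality, |444 − 237| ≤ DF ≤ 444 + 237.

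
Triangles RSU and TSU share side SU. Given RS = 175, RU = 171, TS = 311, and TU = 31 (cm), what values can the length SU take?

From triangle RSU: |175 − 171| < SU < 175 + 171, i.e. 4 < SU < 346.
From triangle TSU: 280 < SU < 342.
Both must hold, so SU lies in the intersection.

280 < SU < 342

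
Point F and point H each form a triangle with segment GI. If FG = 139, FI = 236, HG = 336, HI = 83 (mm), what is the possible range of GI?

From triangle FGI: |139 − 236| < GI < 139 + 236, i.e. 97 < GI < 375.
From triangle HGI: 253 < GI < 419.
Both must hold, so GI lies in the intersection.

253 < GI < 375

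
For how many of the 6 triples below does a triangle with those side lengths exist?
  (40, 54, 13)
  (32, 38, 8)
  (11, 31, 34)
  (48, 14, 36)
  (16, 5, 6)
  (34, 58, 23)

3

(13,40,54): 13+40 ≤ 54 → not valid
(8,32,38): 8+32 > 38 → valid
(11,31,34): 11+31 > 34 → valid
(14,36,48): 14+36 > 48 → valid
(5,6,16): 5+6 ≤ 16 → not valid
(23,34,58): 23+34 ≤ 58 → not valid
3 of the 6 triples form a triangle.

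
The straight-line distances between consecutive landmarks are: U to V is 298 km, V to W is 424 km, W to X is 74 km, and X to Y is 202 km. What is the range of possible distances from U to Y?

The maximum is all hops collinear in one direction: 298 + 424 + 74 + 202 = 998.
The longest hop is 424; the others sum to 574. Since 424 ≤ 574, the path can fold back on itself completely, so the minimum distance is 0.

0 ≤ UY ≤ 998 km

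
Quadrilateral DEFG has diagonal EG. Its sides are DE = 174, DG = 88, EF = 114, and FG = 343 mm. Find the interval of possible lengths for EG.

229 < EG < 262

From triangle DEG: |174 − 88| < EG < 174 + 88, i.e. 86 < EG < 262.
From triangle FEG: 229 < EG < 457.
Both must hold, so EG lies in the intersection.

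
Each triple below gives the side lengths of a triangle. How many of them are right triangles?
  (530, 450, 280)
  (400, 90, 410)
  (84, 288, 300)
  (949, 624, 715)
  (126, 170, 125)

(530,450,280): 280²+450² = 280900 = 530² → right
(400,90,410): 90²+400² = 168100 = 410² → right
(84,288,300): 84²+288² = 90000 = 300² → right
(949,624,715): 624²+715² = 900601 = 949² → right
(126,170,125): 125²+126² = 31501 > 28900 = 170² → acute
4 of the 5 are right.

4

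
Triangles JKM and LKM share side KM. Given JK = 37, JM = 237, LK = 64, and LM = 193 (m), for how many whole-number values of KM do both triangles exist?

From triangle JKM: 200 < KM < 274.
From triangle LKM: 129 < KM < 257.
Intersection: 200 < KM < 257, so integers 201 through 256: 56 values.

56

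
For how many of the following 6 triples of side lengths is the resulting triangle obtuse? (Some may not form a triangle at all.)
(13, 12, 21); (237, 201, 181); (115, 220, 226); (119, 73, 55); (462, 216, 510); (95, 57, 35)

2

(13,12,21): 12²+13² = 313 < 441 = 21² → obtuse
(237,201,181): 181²+201² = 73162 > 56169 = 237² → acute
(115,220,226): 115²+220² = 61625 > 51076 = 226² → acute
(119,73,55): 55²+73² = 8354 < 14161 = 119² → obtuse
(462,216,510): 216²+462² = 260100 = 510² → right
(95,57,35): 35+57 ≤ 95, not a triangle
2 of the 6 are obtuse.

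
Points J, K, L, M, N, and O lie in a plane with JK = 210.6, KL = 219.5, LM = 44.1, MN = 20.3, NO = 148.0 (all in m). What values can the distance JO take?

The maximum is all hops collinear in one direction: 210.6 + 219.5 + 44.1 + 20.3 + 148.0 = 642.5.
The longest hop is 219.5; the others sum to 423.0. Since 219.5 ≤ 423.0, the path can fold back on itself completely, so the minimum distance is 0.

0 ≤ JO ≤ 642.5 m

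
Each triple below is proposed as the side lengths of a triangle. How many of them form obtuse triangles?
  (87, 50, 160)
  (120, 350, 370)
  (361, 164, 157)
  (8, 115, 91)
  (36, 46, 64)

1

(87,50,160): 50+87 ≤ 160, not a triangle
(120,350,370): 120²+350² = 136900 = 370² → right
(361,164,157): 157+164 ≤ 361, not a triangle
(8,115,91): 8+91 ≤ 115, not a triangle
(36,46,64): 36²+46² = 3412 < 4096 = 64² → obtuse
1 of the 5 is obtuse.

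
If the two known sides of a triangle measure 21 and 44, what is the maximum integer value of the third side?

The third side must be strictly less than 21 + 44 = 65.
The largest integer below 65 is 64.

64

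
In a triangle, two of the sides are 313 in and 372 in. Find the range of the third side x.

By the triangle inequality, x must be less than 313 + 372 = 685 and greater than |313 − 372| = 59.

59 < x < 685 (in)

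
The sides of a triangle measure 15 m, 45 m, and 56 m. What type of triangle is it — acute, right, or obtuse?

Compare the square of the longest side to the sum of squares of the other two: 15² + 45² = 2250 < 3136 = 56².

obtuse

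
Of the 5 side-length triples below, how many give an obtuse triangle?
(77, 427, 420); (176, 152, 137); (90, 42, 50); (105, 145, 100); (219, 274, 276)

1

(77,427,420): 77²+420² = 182329 = 427² → right
(176,152,137): 137²+152² = 41873 > 30976 = 176² → acute
(90,42,50): 42²+50² = 4264 < 8100 = 90² → obtuse
(105,145,100): 100²+105² = 21025 = 145² → right
(219,274,276): 219²+274² = 123037 > 76176 = 276² → acute
1 of the 5 is obtuse.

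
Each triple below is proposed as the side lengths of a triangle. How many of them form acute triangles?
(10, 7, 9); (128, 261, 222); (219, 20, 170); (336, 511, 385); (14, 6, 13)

(10,7,9): 7²+9² = 130 > 100 = 10² → acute
(128,261,222): 128²+222² = 65668 < 68121 = 261² → obtuse
(219,20,170): 20+170 ≤ 219, not a triangle
(336,511,385): 336²+385² = 261121 = 511² → right
(14,6,13): 6²+13² = 205 > 196 = 14² → acute
2 of the 5 are acute.

2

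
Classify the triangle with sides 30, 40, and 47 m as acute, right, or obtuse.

acute

Compare the square of the longest side to the sum of squares of the other two: 30² + 40² = 2500 > 2209 = 47².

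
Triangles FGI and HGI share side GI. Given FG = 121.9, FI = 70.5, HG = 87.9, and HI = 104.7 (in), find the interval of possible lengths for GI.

From triangle FGI: |121.9 − 70.5| < GI < 121.9 + 70.5, i.e. 51.4 < GI < 192.4.
From triangle HGI: 16.8 < GI < 192.6.
Both must hold, so GI lies in the intersection.

51.4 < GI < 192.4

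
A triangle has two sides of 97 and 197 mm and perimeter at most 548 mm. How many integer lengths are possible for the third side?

154

Triangle inequality: 100 < x < 294. Perimeter ≤ 548 gives x ≤ 548 − 97 − 197 = 254.
So 100 < x ≤ 254; integers 101 through 254: 154 values.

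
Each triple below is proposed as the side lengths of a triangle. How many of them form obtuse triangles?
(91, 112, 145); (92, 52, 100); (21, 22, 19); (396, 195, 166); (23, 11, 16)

(91,112,145): 91²+112² = 20825 < 21025 = 145² → obtuse
(92,52,100): 52²+92² = 11168 > 10000 = 100² → acute
(21,22,19): 19²+21² = 802 > 484 = 22² → acute
(396,195,166): 166+195 ≤ 396, not a triangle
(23,11,16): 11²+16² = 377 < 529 = 23² → obtuse
2 of the 5 are obtuse.

2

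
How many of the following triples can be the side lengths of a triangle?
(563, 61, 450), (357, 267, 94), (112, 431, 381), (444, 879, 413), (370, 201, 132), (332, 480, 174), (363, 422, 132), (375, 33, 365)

(61,450,563): 61+450 ≤ 563 → not valid
(94,267,357): 94+267 > 357 → valid
(112,381,431): 112+381 > 431 → valid
(413,444,879): 413+444 ≤ 879 → not valid
(132,201,370): 132+201 ≤ 370 → not valid
(174,332,480): 174+332 > 480 → valid
(132,363,422): 132+363 > 422 → valid
(33,365,375): 33+365 > 375 → valid
5 of the 8 triples form a triangle.

5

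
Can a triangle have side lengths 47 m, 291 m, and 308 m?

Yes

The longest side is 308, and the other two sum to 338.
Since 338 > 308, the triangle inequality holds.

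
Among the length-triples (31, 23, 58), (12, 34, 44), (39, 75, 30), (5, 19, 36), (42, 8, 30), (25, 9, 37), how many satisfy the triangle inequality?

(23,31,58): 23+31 ≤ 58 → not valid
(12,34,44): 12+34 > 44 → valid
(30,39,75): 30+39 ≤ 75 → not valid
(5,19,36): 5+19 ≤ 36 → not valid
(8,30,42): 8+30 ≤ 42 → not valid
(9,25,37): 9+25 ≤ 37 → not valid
1 of the 6 triples forms a triangle.

1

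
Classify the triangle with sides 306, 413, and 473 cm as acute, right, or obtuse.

acute

Compare the square of the longest side to the sum of squares of the other two: 306² + 413² = 264205 > 223729 = 473².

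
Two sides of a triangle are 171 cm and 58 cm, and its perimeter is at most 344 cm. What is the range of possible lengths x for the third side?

Triangle inequality alone gives 113 < x < 229.
The perimeter condition gives x ≤ 344 − 171 − 58 = 115.
Intersecting the two: 113 < x ≤ 115.

113 < x ≤ 115 cm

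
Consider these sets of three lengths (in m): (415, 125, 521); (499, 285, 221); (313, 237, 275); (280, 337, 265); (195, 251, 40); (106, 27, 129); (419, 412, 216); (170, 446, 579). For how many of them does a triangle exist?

7

(125,415,521): 125+415 > 521 → valid
(221,285,499): 221+285 > 499 → valid
(237,275,313): 237+275 > 313 → valid
(265,280,337): 265+280 > 337 → valid
(40,195,251): 40+195 ≤ 251 → not valid
(27,106,129): 27+106 > 129 → valid
(216,412,419): 216+412 > 419 → valid
(170,446,579): 170+446 > 579 → valid
7 of the 8 triples form a triangle.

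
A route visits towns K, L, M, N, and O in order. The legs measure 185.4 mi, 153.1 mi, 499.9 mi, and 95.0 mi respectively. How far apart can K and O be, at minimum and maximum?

The maximum is all hops collinear in one direction: 185.4 + 153.1 + 499.9 + 95.0 = 933.4.
The longest hop is 499.9; the others sum to 433.5. Folding the others back against it leaves at least 499.9 − 433.5 = 66.4.

66.4 ≤ KO ≤ 933.4 mi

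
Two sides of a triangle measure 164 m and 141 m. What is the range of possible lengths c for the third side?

23 < c < 305 (m)

By the triangle inequality, c must be less than 164 + 141 = 305 and greater than |164 − 141| = 23.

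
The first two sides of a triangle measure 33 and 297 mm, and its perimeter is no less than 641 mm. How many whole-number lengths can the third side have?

Triangle inequality: 264 < x < 330. Perimeter ≥ 641 gives x ≥ 641 − 33 − 297 = 311.
So 311 ≤ x < 330; integers 311 through 329: 19 values.

19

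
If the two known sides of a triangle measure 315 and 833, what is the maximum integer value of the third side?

The third side must be strictly less than 315 + 833 = 1148.
The largest integer below 1148 is 1147.

1147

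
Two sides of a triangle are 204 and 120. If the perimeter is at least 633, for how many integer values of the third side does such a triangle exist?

15

Triangle inequality: 84 < x < 324. Perimeter ≥ 633 gives x ≥ 633 − 204 − 120 = 309.
So 309 ≤ x < 324; integers 309 through 323: 15 values.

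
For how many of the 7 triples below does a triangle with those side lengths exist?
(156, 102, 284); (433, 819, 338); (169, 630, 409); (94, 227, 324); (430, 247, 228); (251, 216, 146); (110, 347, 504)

(102,156,284): 102+156 ≤ 284 → not valid
(338,433,819): 338+433 ≤ 819 → not valid
(169,409,630): 169+409 ≤ 630 → not valid
(94,227,324): 94+227 ≤ 324 → not valid
(228,247,430): 228+247 > 430 → valid
(146,216,251): 146+216 > 251 → valid
(110,347,504): 110+347 ≤ 504 → not valid
2 of the 7 triples form a triangle.

2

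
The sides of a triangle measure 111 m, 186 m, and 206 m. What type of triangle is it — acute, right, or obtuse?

Compare the square of the longest side to the sum of squares of the other two: 111² + 186² = 46917 > 42436 = 206².

acute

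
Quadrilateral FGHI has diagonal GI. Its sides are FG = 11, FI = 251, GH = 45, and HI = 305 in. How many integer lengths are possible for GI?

1

From triangle FGI: 240 < GI < 262.
From triangle HGI: 260 < GI < 350.
Intersection: 260 < GI < 262, so integers 261 through 261: 1 values.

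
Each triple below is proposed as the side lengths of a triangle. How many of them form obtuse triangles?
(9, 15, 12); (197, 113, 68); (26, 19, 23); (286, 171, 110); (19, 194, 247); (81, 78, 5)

(9,15,12): 9²+12² = 225 = 15² → right
(197,113,68): 68+113 ≤ 197, not a triangle
(26,19,23): 19²+23² = 890 > 676 = 26² → acute
(286,171,110): 110+171 ≤ 286, not a triangle
(19,194,247): 19+194 ≤ 247, not a triangle
(81,78,5): 5²+78² = 6109 < 6561 = 81² → obtuse
1 of the 6 is obtuse.

1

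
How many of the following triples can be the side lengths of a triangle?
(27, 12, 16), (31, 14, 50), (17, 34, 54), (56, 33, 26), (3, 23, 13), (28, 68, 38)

(12,16,27): 12+16 > 27 → valid
(14,31,50): 14+31 ≤ 50 → not valid
(17,34,54): 17+34 ≤ 54 → not valid
(26,33,56): 26+33 > 56 → valid
(3,13,23): 3+13 ≤ 23 → not valid
(28,38,68): 28+38 ≤ 68 → not valid
2 of the 6 triples form a triangle.

2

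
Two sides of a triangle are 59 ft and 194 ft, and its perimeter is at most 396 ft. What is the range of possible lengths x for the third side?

135 < x ≤ 143 ft

Triangle inequality alone gives 135 < x < 253.
The perimeter condition gives x ≤ 396 − 59 − 194 = 143.
Intersecting the two: 135 < x ≤ 143.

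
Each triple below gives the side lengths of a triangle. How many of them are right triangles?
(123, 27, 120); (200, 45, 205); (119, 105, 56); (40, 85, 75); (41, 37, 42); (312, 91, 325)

(123,27,120): 27²+120² = 15129 = 123² → right
(200,45,205): 45²+200² = 42025 = 205² → right
(119,105,56): 56²+105² = 14161 = 119² → right
(40,85,75): 40²+75² = 7225 = 85² → right
(41,37,42): 37²+41² = 3050 > 1764 = 42² → acute
(312,91,325): 91²+312² = 105625 = 325² → right
5 of the 6 are right.

5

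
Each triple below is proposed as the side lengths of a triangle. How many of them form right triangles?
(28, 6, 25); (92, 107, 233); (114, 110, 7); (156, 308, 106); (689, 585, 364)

(28,6,25): 6²+25² = 661 < 784 = 28² → obtuse
(92,107,233): 92+107 ≤ 233, not a triangle
(114,110,7): 7²+110² = 12149 < 12996 = 114² → obtuse
(156,308,106): 106+156 ≤ 308, not a triangle
(689,585,364): 364²+585² = 474721 = 689² → right
1 of the 5 is right.

1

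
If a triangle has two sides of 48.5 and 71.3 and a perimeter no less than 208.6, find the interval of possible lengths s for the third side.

88.8 ≤ s < 119.8

Triangle inequality alone gives 22.8 < s < 119.8.
The perimeter condition gives s ≥ 208.6 − 48.5 − 71.3 = 88.8.
Intersecting the two: 88.8 ≤ s < 119.8.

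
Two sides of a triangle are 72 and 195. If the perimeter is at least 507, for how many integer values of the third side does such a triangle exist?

27

Triangle inequality: 123 < x < 267. Perimeter ≥ 507 gives x ≥ 507 − 72 − 195 = 240.
So 240 ≤ x < 267; integers 240 through 266: 27 values.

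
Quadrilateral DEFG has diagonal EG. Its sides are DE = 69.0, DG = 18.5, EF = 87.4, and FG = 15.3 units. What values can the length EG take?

From triangle DEG: |69.0 − 18.5| < EG < 69.0 + 18.5, i.e. 50.5 < EG < 87.5.
From triangle FEG: 72.1 < EG < 102.7.
Both must hold, so EG lies in the intersection.

72.1 < EG < 87.5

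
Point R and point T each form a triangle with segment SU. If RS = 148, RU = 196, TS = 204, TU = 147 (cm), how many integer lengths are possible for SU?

From triangle RSU: 48 < SU < 344.
From triangle TSU: 57 < SU < 351.
Intersection: 57 < SU < 344, so integers 58 through 343: 286 values.

286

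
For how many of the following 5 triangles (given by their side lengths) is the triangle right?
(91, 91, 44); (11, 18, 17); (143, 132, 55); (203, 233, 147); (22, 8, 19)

(91,91,44): 44²+91² = 10217 > 8281 = 91² → acute
(11,18,17): 11²+17² = 410 > 324 = 18² → acute
(143,132,55): 55²+132² = 20449 = 143² → right
(203,233,147): 147²+203² = 62818 > 54289 = 233² → acute
(22,8,19): 8²+19² = 425 < 484 = 22² → obtuse
1 of the 5 is right.

1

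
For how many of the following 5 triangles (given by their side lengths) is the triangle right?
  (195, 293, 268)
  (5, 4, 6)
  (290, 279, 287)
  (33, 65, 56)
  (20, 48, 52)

2

(195,293,268): 195²+268² = 109849 > 85849 = 293² → acute
(5,4,6): 4²+5² = 41 > 36 = 6² → acute
(290,279,287): 279²+287² = 160210 > 84100 = 290² → acute
(33,65,56): 33²+56² = 4225 = 65² → right
(20,48,52): 20²+48² = 2704 = 52² → right
2 of the 5 are right.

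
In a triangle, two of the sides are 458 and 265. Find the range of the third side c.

193 < c < 723

By the triangle inequality, c must be less than 458 + 265 = 723 and greater than |458 − 265| = 193.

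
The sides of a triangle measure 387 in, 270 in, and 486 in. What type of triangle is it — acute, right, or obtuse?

Compare the square of the longest side to the sum of squares of the other two: 270² + 387² = 222669 < 236196 = 486².

obtuse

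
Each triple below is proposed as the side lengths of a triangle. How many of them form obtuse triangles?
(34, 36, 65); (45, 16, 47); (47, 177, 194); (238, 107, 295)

3

(34,36,65): 34²+36² = 2452 < 4225 = 65² → obtuse
(45,16,47): 16²+45² = 2281 > 2209 = 47² → acute
(47,177,194): 47²+177² = 33538 < 37636 = 194² → obtuse
(238,107,295): 107²+238² = 68093 < 87025 = 295² → obtuse
3 of the 4 are obtuse.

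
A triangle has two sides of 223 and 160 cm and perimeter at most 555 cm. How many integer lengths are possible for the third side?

109

Triangle inequality: 63 < x < 383. Perimeter ≤ 555 gives x ≤ 555 − 223 − 160 = 172.
So 63 < x ≤ 172; integers 64 through 172: 109 values.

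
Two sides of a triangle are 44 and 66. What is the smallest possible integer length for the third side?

23

The third side must be strictly greater than |44 − 66| = 22.
The smallest integer above 22 is 23.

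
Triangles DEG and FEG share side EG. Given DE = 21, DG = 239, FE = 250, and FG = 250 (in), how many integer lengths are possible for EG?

From triangle DEG: 218 < EG < 260.
From triangle FEG: 0 < EG < 500.
Intersection: 218 < EG < 260, so integers 219 through 259: 41 values.

41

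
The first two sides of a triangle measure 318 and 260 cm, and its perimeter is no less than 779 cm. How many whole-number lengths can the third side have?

Triangle inequality: 58 < x < 578. Perimeter ≥ 779 gives x ≥ 779 − 318 − 260 = 201.
So 201 ≤ x < 578; integers 201 through 577: 377 values.

377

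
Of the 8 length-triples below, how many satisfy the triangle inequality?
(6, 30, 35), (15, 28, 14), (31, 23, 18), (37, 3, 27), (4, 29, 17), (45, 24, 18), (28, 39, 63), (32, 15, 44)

(6,30,35): 6+30 > 35 → valid
(14,15,28): 14+15 > 28 → valid
(18,23,31): 18+23 > 31 → valid
(3,27,37): 3+27 ≤ 37 → not valid
(4,17,29): 4+17 ≤ 29 → not valid
(18,24,45): 18+24 ≤ 45 → not valid
(28,39,63): 28+39 > 63 → valid
(15,32,44): 15+32 > 44 → valid
5 of the 8 triples form a triangle.

5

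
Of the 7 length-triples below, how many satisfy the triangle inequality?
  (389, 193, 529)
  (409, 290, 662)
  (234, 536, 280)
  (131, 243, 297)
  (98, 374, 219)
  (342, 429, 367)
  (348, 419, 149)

5

(193,389,529): 193+389 > 529 → valid
(290,409,662): 290+409 > 662 → valid
(234,280,536): 234+280 ≤ 536 → not valid
(131,243,297): 131+243 > 297 → valid
(98,219,374): 98+219 ≤ 374 → not valid
(342,367,429): 342+367 > 429 → valid
(149,348,419): 149+348 > 419 → valid
5 of the 7 triples form a triangle.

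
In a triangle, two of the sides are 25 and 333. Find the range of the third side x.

By the triangle inequality, x must be less than 25 + 333 = 358 and greater than |25 − 333| = 308.

308 < x < 358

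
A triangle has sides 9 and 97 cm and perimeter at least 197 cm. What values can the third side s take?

91 ≤ s < 106 cm

Triangle inequality alone gives 88 < s < 106.
The perimeter condition gives s ≥ 197 − 9 − 97 = 91.
Intersecting the two: 91 ≤ s < 106.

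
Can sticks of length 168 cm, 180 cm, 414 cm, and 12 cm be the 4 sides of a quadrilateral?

For a quadrilateral, each side must be shorter than the sum of the others.
Here the longest side is 414, but the remaining 3 sides sum to only 360.

No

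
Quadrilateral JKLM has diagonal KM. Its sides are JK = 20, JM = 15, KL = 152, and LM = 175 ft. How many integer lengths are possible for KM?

From triangle JKM: 5 < KM < 35.
From triangle LKM: 23 < KM < 327.
Intersection: 23 < KM < 35, so integers 24 through 34: 11 values.

11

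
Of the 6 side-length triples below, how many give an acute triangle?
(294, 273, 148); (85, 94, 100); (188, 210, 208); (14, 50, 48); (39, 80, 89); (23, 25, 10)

4

(294,273,148): 148²+273² = 96433 > 86436 = 294² → acute
(85,94,100): 85²+94² = 16061 > 10000 = 100² → acute
(188,210,208): 188²+208² = 78608 > 44100 = 210² → acute
(14,50,48): 14²+48² = 2500 = 50² → right
(39,80,89): 39²+80² = 7921 = 89² → right
(23,25,10): 10²+23² = 629 > 625 = 25² → acute
4 of the 6 are acute.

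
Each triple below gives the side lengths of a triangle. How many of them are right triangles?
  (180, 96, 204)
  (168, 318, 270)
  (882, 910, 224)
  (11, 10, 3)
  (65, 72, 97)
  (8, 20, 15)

(180,96,204): 96²+180² = 41616 = 204² → right
(168,318,270): 168²+270² = 101124 = 318² → right
(882,910,224): 224²+882² = 828100 = 910² → right
(11,10,3): 3²+10² = 109 < 121 = 11² → obtuse
(65,72,97): 65²+72² = 9409 = 97² → right
(8,20,15): 8²+15² = 289 < 400 = 20² → obtuse
4 of the 6 are right.

4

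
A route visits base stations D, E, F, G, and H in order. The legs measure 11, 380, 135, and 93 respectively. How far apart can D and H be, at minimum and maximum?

141 ≤ DH ≤ 619

The maximum is all hops collinear in one direction: 11 + 380 + 135 + 93 = 619.
The longest hop is 380; the others sum to 239. Folding the others back against it leaves at least 380 − 239 = 141.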